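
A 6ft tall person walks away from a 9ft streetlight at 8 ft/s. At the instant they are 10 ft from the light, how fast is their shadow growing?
16 ft/s

By similar triangles: 9/(x+s) = 6/s
Solving: s = 6x/3
ds/dt = 6/3 · dx/dt = 2 · 8 = 16 ft/s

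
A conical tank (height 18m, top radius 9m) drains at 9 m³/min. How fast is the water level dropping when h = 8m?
9/(16π) ≈ 0.179 m/min

r/h = 9/18, so r = (1/2)h
V = (1/3)πr²h = (1/3)π((1/2)h)²h = (1/12)πh³
dV/dh = (1/4)πh²
dh/dt = (dV/dt)/(dV/dh) = -9/((1/4)π·8²) = -9/(16π) m/min
The level is dropping at 9/(16π) ≈ 0.179 m/min.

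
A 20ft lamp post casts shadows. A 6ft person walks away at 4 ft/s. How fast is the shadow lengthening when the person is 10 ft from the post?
12/7 ft/s

By similar triangles: 20/(x+s) = 6/s
Solving: s = 6x/14
ds/dt = 6/14 · dx/dt = 3/7 · 4 = 12/7 ft/s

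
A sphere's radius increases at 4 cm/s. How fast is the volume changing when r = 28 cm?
12544π cm³/s

V = (4/3)πr³
dV/dt = dV/dr · dr/dt = 4πr² · 4
At r = 28: dV/dt = 12544π cm³/s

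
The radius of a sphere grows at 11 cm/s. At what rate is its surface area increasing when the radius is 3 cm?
264π cm²/s

S = 4πr²
dS/dt = dS/dr · dr/dt = 8πr · 11
At r = 3: dS/dt = 264π cm²/s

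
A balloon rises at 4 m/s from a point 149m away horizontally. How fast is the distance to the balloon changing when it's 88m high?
352√29945/29945 ≈ 2.034 m/s

z² = 149² + y²
z = √(149² + 88²) = √29945
dz/dt = y/z · dy/dt = 88/√29945 · 4 = 352√29945/29945 ≈ 2.034 m/s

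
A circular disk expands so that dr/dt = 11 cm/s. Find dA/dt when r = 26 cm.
572π cm²/s

A = πr²
dA/dt = 2πr · dr/dt = 2π(26)(11) = 572π cm²/s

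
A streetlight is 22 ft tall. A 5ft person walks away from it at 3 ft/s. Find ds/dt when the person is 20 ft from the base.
15/17 ft/s

By similar triangles: 22/(x+s) = 5/s
Solving: s = 5x/17
ds/dt = 5/17 · dx/dt = 5/17 · 3 = 15/17 ft/s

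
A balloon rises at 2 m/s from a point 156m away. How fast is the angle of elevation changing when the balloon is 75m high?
0.010414 rad/s

tan(θ) = y/156
sec²(θ) · dθ/dt = (1/156) · dy/dt
dθ/dt = cos²(θ)/156 · 2 = 156/(156² + 75²) · 2
dθ/dt = 0.010414 rad/s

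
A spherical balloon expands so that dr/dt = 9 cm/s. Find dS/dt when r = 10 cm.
720π cm²/s

S = 4πr²
dS/dt = dS/dr · dr/dt = 8πr · 9
At r = 10: dS/dt = 720π cm²/s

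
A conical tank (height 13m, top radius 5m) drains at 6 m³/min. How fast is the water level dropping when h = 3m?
338/(75π) ≈ 1.435 m/min

r/h = 5/13, so r = (5/13)h
V = (1/3)πr²h = (1/3)π((5/13)h)²h = (25/507)πh³
dV/dh = (25/169)πh²
dh/dt = (dV/dt)/(dV/dh) = -6/((25/169)π·3²) = -338/(75π) m/min
The level is dropping at 338/(75π) ≈ 1.435 m/min.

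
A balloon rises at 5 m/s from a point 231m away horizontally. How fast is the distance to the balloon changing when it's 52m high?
52√56065/11213 ≈ 1.098 m/s

z² = 231² + y²
z = √(231² + 52²) = √56065
dz/dt = y/z · dy/dt = 52/√56065 · 5 = 52√56065/11213 ≈ 1.098 m/s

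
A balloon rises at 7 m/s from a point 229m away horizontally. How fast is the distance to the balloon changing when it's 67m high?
469√56930/56930 ≈ 1.966 m/s

z² = 229² + y²
z = √(229² + 67²) = √56930
dz/dt = y/z · dy/dt = 67/√56930 · 7 = 469√56930/56930 ≈ 1.966 m/s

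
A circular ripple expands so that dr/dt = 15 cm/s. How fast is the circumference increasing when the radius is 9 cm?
30π cm/s

C = 2πr
dC/dt = 2π · dr/dt = 2π · 15 = 30π cm/s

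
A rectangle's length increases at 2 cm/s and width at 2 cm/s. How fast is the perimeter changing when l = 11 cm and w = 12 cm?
8 cm/s

P = 2(l + w)
dP/dt = 2(dl/dt + dw/dt) = 2(2 + 2) = 8 cm/s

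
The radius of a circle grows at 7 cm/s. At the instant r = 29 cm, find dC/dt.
14π cm/s

C = 2πr
dC/dt = 2π · dr/dt = 2π · 7 = 14π cm/s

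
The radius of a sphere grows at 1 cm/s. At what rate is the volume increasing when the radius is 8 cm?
256π cm³/s

V = (4/3)πr³
dV/dt = dV/dr · dr/dt = 4πr² · 1
At r = 8: dV/dt = 256π cm³/s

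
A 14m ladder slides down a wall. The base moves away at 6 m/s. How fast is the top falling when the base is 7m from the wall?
2√3 ≈ 3.464 m/s

x² + y² = 14²
2x·dx/dt + 2y·dy/dt = 0
dy/dt = -x/y · dx/dt = -7/(7√3) · 6 = -2√3 m/s
The top is descending at 2√3 ≈ 3.464 m/s.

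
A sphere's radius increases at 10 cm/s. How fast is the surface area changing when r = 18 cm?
1440π cm²/s

S = 4πr²
dS/dt = dS/dr · dr/dt = 8πr · 10
At r = 18: dS/dt = 1440π cm²/s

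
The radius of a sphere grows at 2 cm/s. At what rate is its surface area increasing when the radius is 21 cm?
336π cm²/s

S = 4πr²
dS/dt = dS/dr · dr/dt = 8πr · 2
At r = 21: dS/dt = 336π cm²/s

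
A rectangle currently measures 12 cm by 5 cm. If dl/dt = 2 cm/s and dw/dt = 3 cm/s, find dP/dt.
10 cm/s

P = 2(l + w)
dP/dt = 2(dl/dt + dw/dt) = 2(2 + 3) = 10 cm/s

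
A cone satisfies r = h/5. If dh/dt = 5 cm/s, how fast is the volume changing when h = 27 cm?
729π/5 cm³/s

V = (1/3)π(h/5)²h = πh³/75
dV/dt = πh²/25 · 5
At h = 27: dV/dt = 729π/5 cm³/s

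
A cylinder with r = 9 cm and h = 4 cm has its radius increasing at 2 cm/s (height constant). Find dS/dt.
88π cm²/s

S = 2πrh + 2πr² (lateral + bases)
dS/dt = (2πh + 4πr)·dr/dt = (2π·4 + 4π·9)·2
= 88π cm²/s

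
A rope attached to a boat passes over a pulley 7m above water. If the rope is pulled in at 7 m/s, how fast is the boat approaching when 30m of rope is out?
210√851/851 ≈ 7.199 m/s

rope² = x² + 7²
x = √(30² - 7²) = √851
dx/dt = (rope/x) · d(rope)/dt = (30/√851) · (-7) = -210√851/851 m/s
The boat approaches at 210√851/851 ≈ 7.199 m/s.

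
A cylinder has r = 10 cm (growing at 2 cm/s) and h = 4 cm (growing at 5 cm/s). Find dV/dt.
660π cm³/s

V = πr²h
dV/dt = 2πrh·dr/dt + πr²·dh/dt
= 2π(10)(4)(2) + π(10)²(5)
= 660π cm³/s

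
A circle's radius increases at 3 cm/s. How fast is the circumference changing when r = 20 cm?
6π cm/s

C = 2πr
dC/dt = 2π · dr/dt = 2π · 3 = 6π cm/s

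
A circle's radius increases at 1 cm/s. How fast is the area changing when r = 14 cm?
28π cm²/s

A = πr²
dA/dt = 2πr · dr/dt = 2π(14)(1) = 28π cm²/s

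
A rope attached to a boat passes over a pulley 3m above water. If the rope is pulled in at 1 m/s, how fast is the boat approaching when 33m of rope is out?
11√30/60 ≈ 1.004 m/s

rope² = x² + 3²
x = √(33² - 3²) = 6√30
dx/dt = (rope/x) · d(rope)/dt = (33/(6√30)) · (-1) = -11√30/60 m/s
The boat approaches at 11√30/60 ≈ 1.004 m/s.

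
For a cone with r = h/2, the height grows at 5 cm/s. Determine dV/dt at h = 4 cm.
20π cm³/s

V = (1/3)π(h/2)²h = πh³/12
dV/dt = πh²/4 · 5
At h = 4: dV/dt = 20π cm³/s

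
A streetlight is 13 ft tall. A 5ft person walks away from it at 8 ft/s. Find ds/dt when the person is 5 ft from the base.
5 ft/s

By similar triangles: 13/(x+s) = 5/s
Solving: s = 5x/8
ds/dt = 5/8 · dx/dt = 5/8 · 8 = 5 ft/s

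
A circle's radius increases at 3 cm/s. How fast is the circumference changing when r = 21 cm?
6π cm/s

C = 2πr
dC/dt = 2π · dr/dt = 2π · 3 = 6π cm/s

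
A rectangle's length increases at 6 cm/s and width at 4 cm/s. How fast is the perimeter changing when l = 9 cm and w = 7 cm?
20 cm/s

P = 2(l + w)
dP/dt = 2(dl/dt + dw/dt) = 2(6 + 4) = 20 cm/s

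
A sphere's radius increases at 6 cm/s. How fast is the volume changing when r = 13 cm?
4056π cm³/s

V = (4/3)πr³
dV/dt = dV/dr · dr/dt = 4πr² · 6
At r = 13: dV/dt = 4056π cm³/s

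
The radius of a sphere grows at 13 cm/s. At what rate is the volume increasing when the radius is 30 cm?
46800π cm³/s

V = (4/3)πr³
dV/dt = dV/dr · dr/dt = 4πr² · 13
At r = 30: dV/dt = 46800π cm³/s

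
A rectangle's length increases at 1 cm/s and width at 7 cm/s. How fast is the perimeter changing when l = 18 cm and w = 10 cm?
16 cm/s

P = 2(l + w)
dP/dt = 2(dl/dt + dw/dt) = 2(1 + 7) = 16 cm/s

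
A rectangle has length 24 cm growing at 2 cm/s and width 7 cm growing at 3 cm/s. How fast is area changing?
86 cm²/s

A = lw
dA/dt = w·dl/dt + l·dw/dt = 7·2 + 24·3 = 86 cm²/s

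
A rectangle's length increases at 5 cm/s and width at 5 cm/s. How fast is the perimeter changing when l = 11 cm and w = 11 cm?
20 cm/s

P = 2(l + w)
dP/dt = 2(dl/dt + dw/dt) = 2(5 + 5) = 20 cm/s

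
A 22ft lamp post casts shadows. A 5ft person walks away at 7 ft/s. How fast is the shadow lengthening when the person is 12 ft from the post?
35/17 ft/s

By similar triangles: 22/(x+s) = 5/s
Solving: s = 5x/17
ds/dt = 5/17 · dx/dt = 5/17 · 7 = 35/17 ft/s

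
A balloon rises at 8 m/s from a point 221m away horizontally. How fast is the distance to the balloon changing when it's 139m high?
556√68162/34081 ≈ 4.259 m/s

z² = 221² + y²
z = √(221² + 139²) = √68162
dz/dt = y/z · dy/dt = 139/√68162 · 8 = 556√68162/34081 ≈ 4.259 m/s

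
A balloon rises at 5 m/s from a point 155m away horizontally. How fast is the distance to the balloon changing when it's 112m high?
560√36569/36569 ≈ 2.928 m/s

z² = 155² + y²
z = √(155² + 112²) = √36569
dz/dt = y/z · dy/dt = 112/√36569 · 5 = 560√36569/36569 ≈ 2.928 m/s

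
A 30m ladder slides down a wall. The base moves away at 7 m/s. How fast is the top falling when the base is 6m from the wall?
7√6/12 ≈ 1.429 m/s

x² + y² = 30²
2x·dx/dt + 2y·dy/dt = 0
dy/dt = -x/y · dx/dt = -6/(12√6) · 7 = -7√6/12 m/s
The top is descending at 7√6/12 ≈ 1.429 m/s.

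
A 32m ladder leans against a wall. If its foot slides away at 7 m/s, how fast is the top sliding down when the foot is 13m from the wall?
91√95/285 ≈ 3.112 m/s

x² + y² = 32²
2x·dx/dt + 2y·dy/dt = 0
dy/dt = -x/y · dx/dt = -13/(3√95) · 7 = -91√95/285 m/s
The top is descending at 91√95/285 ≈ 3.112 m/s.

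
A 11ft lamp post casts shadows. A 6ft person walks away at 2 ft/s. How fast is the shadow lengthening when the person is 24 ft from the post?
12/5 ft/s

By similar triangles: 11/(x+s) = 6/s
Solving: s = 6x/5
ds/dt = 6/5 · dx/dt = 6/5 · 2 = 12/5 ft/s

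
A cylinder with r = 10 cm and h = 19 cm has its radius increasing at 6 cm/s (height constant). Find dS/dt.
468π cm²/s

S = 2πrh + 2πr² (lateral + bases)
dS/dt = (2πh + 4πr)·dr/dt = (2π·19 + 4π·10)·6
= 468π cm²/s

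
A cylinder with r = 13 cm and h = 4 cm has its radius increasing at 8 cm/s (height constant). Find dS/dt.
480π cm²/s

S = 2πrh + 2πr² (lateral + bases)
dS/dt = (2πh + 4πr)·dr/dt = (2π·4 + 4π·13)·8
= 480π cm²/s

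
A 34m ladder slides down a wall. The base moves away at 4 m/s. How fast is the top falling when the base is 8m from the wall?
16√273/273 ≈ 0.9684 m/s

x² + y² = 34²
2x·dx/dt + 2y·dy/dt = 0
dy/dt = -x/y · dx/dt = -8/(2√273) · 4 = -16√273/273 m/s
The top is descending at 16√273/273 ≈ 0.9684 m/s.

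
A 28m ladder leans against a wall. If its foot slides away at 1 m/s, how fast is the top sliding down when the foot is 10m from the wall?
5√19/57 ≈ 0.3824 m/s

x² + y² = 28²
2x·dx/dt + 2y·dy/dt = 0
dy/dt = -x/y · dx/dt = -10/(6√19) · 1 = -5√19/57 m/s
The top is descending at 5√19/57 ≈ 0.3824 m/s.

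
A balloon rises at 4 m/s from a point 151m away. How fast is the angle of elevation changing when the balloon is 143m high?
0.013965 rad/s

tan(θ) = y/151
sec²(θ) · dθ/dt = (1/151) · dy/dt
dθ/dt = cos²(θ)/151 · 4 = 151/(151² + 143²) · 4
dθ/dt = 0.013965 rad/s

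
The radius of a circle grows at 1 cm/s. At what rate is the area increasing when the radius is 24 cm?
48π cm²/s

A = πr²
dA/dt = 2πr · dr/dt = 2π(24)(1) = 48π cm²/s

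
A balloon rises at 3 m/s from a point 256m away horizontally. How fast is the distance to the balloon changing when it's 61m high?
183√69257/69257 ≈ 0.6954 m/s

z² = 256² + y²
z = √(256² + 61²) = √69257
dz/dt = y/z · dy/dt = 61/√69257 · 3 = 183√69257/69257 ≈ 0.6954 m/s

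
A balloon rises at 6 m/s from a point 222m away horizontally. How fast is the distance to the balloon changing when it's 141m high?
282√7685/7685 ≈ 3.217 m/s

z² = 222² + y²
z = √(222² + 141²) = 3√7685
dz/dt = y/z · dy/dt = 141/(3√7685) · 6 = 282√7685/7685 ≈ 3.217 m/s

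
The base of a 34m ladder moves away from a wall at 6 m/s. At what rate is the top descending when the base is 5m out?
10√1131/377 ≈ 0.8921 m/s

x² + y² = 34²
2x·dx/dt + 2y·dy/dt = 0
dy/dt = -x/y · dx/dt = -5/√1131 · 6 = -10√1131/377 m/s
The top is descending at 10√1131/377 ≈ 0.8921 m/s.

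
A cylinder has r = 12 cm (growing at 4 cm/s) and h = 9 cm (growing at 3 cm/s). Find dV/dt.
1296π cm³/s

V = πr²h
dV/dt = 2πrh·dr/dt + πr²·dh/dt
= 2π(12)(9)(4) + π(12)²(3)
= 1296π cm³/s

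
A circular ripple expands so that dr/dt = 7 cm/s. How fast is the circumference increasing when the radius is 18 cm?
14π cm/s

C = 2πr
dC/dt = 2π · dr/dt = 2π · 7 = 14π cm/s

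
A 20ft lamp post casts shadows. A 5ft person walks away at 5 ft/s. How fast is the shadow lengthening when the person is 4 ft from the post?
5/3 ft/s

By similar triangles: 20/(x+s) = 5/s
Solving: s = 5x/15
ds/dt = 5/15 · dx/dt = 1/3 · 5 = 5/3 ft/s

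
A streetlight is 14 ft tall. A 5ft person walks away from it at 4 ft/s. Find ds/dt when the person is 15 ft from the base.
20/9 ft/s

By similar triangles: 14/(x+s) = 5/s
Solving: s = 5x/9
ds/dt = 5/9 · dx/dt = 5/9 · 4 = 20/9 ft/s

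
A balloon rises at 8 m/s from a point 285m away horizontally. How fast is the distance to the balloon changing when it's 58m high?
464√84589/84589 ≈ 1.595 m/s

z² = 285² + y²
z = √(285² + 58²) = √84589
dz/dt = y/z · dy/dt = 58/√84589 · 8 = 464√84589/84589 ≈ 1.595 m/s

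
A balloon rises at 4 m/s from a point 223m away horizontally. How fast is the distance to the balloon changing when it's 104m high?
416√60545/60545 ≈ 1.691 m/s

z² = 223² + y²
z = √(223² + 104²) = √60545
dz/dt = y/z · dy/dt = 104/√60545 · 4 = 416√60545/60545 ≈ 1.691 m/s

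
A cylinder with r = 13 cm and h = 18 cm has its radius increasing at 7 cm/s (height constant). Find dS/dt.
616π cm²/s

S = 2πrh + 2πr² (lateral + bases)
dS/dt = (2πh + 4πr)·dr/dt = (2π·18 + 4π·13)·7
= 616π cm²/s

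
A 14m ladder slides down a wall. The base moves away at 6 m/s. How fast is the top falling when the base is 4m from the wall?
4√5/5 ≈ 1.789 m/s

x² + y² = 14²
2x·dx/dt + 2y·dy/dt = 0
dy/dt = -x/y · dx/dt = -4/(6√5) · 6 = -4√5/5 m/s
The top is descending at 4√5/5 ≈ 1.789 m/s.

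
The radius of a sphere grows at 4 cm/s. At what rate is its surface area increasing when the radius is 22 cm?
704π cm²/s

S = 4πr²
dS/dt = dS/dr · dr/dt = 8πr · 4
At r = 22: dS/dt = 704π cm²/s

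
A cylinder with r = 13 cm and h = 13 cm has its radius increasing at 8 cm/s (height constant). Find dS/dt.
624π cm²/s

S = 2πrh + 2πr² (lateral + bases)
dS/dt = (2πh + 4πr)·dr/dt = (2π·13 + 4π·13)·8
= 624π cm²/s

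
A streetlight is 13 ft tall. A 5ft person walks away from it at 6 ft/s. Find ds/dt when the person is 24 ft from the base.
15/4 ft/s

By similar triangles: 13/(x+s) = 5/s
Solving: s = 5x/8
ds/dt = 5/8 · dx/dt = 5/8 · 6 = 15/4 ft/s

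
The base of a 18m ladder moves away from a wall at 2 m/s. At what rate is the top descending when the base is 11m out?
22√203/203 ≈ 1.544 m/s

x² + y² = 18²
2x·dx/dt + 2y·dy/dt = 0
dy/dt = -x/y · dx/dt = -11/√203 · 2 = -22√203/203 m/s
The top is descending at 22√203/203 ≈ 1.544 m/s.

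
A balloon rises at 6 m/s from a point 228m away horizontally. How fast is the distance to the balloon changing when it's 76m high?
3√10/5 ≈ 1.897 m/s

z² = 228² + y²
z = √(228² + 76²) = 76√10
dz/dt = y/z · dy/dt = 76/(76√10) · 6 = 3√10/5 ≈ 1.897 m/s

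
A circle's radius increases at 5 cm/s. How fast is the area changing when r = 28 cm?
280π cm²/s

A = πr²
dA/dt = 2πr · dr/dt = 2π(28)(5) = 280π cm²/s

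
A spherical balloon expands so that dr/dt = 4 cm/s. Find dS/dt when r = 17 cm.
544π cm²/s

S = 4πr²
dS/dt = dS/dr · dr/dt = 8πr · 4
At r = 17: dS/dt = 544π cm²/s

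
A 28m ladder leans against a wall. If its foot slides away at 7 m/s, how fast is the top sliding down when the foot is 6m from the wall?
21√187/187 ≈ 1.536 m/s

x² + y² = 28²
2x·dx/dt + 2y·dy/dt = 0
dy/dt = -x/y · dx/dt = -6/(2√187) · 7 = -21√187/187 m/s
The top is descending at 21√187/187 ≈ 1.536 m/s.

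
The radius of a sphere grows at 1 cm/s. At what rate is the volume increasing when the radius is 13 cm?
676π cm³/s

V = (4/3)πr³
dV/dt = dV/dr · dr/dt = 4πr² · 1
At r = 13: dV/dt = 676π cm³/s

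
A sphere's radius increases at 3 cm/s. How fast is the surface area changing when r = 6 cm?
144π cm²/s

S = 4πr²
dS/dt = dS/dr · dr/dt = 8πr · 3
At r = 6: dS/dt = 144π cm²/s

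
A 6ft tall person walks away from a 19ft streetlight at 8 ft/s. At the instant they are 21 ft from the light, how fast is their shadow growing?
48/13 ft/s

By similar triangles: 19/(x+s) = 6/s
Solving: s = 6x/13
ds/dt = 6/13 · dx/dt = 6/13 · 8 = 48/13 ft/s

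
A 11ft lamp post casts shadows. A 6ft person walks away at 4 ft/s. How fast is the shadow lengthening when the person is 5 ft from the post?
24/5 ft/s

By similar triangles: 11/(x+s) = 6/s
Solving: s = 6x/5
ds/dt = 6/5 · dx/dt = 6/5 · 4 = 24/5 ft/s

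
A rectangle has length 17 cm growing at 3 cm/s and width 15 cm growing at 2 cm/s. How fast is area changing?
79 cm²/s

A = lw
dA/dt = w·dl/dt + l·dw/dt = 15·3 + 17·2 = 79 cm²/s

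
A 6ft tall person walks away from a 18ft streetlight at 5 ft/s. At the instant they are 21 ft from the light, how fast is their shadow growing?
5/2 ft/s

By similar triangles: 18/(x+s) = 6/s
Solving: s = 6x/12
ds/dt = 6/12 · dx/dt = 1/2 · 5 = 5/2 ft/s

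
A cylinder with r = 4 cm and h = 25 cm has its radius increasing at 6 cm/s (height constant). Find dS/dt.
396π cm²/s

S = 2πrh + 2πr² (lateral + bases)
dS/dt = (2πh + 4πr)·dr/dt = (2π·25 + 4π·4)·6
= 396π cm²/s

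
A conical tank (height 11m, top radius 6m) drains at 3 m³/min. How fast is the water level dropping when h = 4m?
121/(192π) ≈ 0.2006 m/min

r/h = 6/11, so r = (6/11)h
V = (1/3)πr²h = (1/3)π((6/11)h)²h = (12/121)πh³
dV/dh = (36/121)πh²
dh/dt = (dV/dt)/(dV/dh) = -3/((36/121)π·4²) = -121/(192π) m/min
The level is dropping at 121/(192π) ≈ 0.2006 m/min.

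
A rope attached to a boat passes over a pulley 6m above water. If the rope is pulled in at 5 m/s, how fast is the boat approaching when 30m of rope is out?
25√6/12 ≈ 5.103 m/s

rope² = x² + 6²
x = √(30² - 6²) = 12√6
dx/dt = (rope/x) · d(rope)/dt = (30/(12√6)) · (-5) = -25√6/12 m/s
The boat approaches at 25√6/12 ≈ 5.103 m/s.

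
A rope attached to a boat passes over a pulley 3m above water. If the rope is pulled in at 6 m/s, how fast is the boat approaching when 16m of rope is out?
96√247/247 ≈ 6.108 m/s

rope² = x² + 3²
x = √(16² - 3²) = √247
dx/dt = (rope/x) · d(rope)/dt = (16/√247) · (-6) = -96√247/247 m/s
The boat approaches at 96√247/247 ≈ 6.108 m/s.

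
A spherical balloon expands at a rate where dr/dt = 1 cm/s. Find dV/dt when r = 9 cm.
324π cm³/s

V = (4/3)πr³
dV/dt = dV/dr · dr/dt = 4πr² · 1
At r = 9: dV/dt = 324π cm³/s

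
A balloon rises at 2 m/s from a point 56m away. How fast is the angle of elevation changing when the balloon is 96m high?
0.009067 rad/s

tan(θ) = y/56
sec²(θ) · dθ/dt = (1/56) · dy/dt
dθ/dt = cos²(θ)/56 · 2 = 56/(56² + 96²) · 2
dθ/dt = 0.009067 rad/s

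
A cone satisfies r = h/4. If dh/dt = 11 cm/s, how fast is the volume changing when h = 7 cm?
539π/16 cm³/s

V = (1/3)π(h/4)²h = πh³/48
dV/dt = πh²/16 · 11
At h = 7: dV/dt = 539π/16 cm³/s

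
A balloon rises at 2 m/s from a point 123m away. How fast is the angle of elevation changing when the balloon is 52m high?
0.013795 rad/s

tan(θ) = y/123
sec²(θ) · dθ/dt = (1/123) · dy/dt
dθ/dt = cos²(θ)/123 · 2 = 123/(123² + 52²) · 2
dθ/dt = 0.013795 rad/s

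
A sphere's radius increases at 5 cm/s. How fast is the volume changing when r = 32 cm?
20480π cm³/s

V = (4/3)πr³
dV/dt = dV/dr · dr/dt = 4πr² · 5
At r = 32: dV/dt = 20480π cm³/s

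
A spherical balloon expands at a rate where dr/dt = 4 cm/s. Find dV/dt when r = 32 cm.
16384π cm³/s

V = (4/3)πr³
dV/dt = dV/dr · dr/dt = 4πr² · 4
At r = 32: dV/dt = 16384π cm³/s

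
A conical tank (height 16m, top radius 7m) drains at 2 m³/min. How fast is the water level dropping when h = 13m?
512/(8281π) ≈ 0.01968 m/min

r/h = 7/16, so r = (7/16)h
V = (1/3)πr²h = (1/3)π((7/16)h)²h = (49/768)πh³
dV/dh = (49/256)πh²
dh/dt = (dV/dt)/(dV/dh) = -2/((49/256)π·13²) = -512/(8281π) m/min
The level is dropping at 512/(8281π) ≈ 0.01968 m/min.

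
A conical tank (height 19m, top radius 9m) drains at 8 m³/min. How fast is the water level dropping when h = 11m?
2888/(9801π) ≈ 0.09379 m/min

r/h = 9/19, so r = (9/19)h
V = (1/3)πr²h = (1/3)π((9/19)h)²h = (27/361)πh³
dV/dh = (81/361)πh²
dh/dt = (dV/dt)/(dV/dh) = -8/((81/361)π·11²) = -2888/(9801π) m/min
The level is dropping at 2888/(9801π) ≈ 0.09379 m/min.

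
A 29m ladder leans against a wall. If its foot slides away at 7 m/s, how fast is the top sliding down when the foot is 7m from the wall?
49√22/132 ≈ 1.741 m/s

x² + y² = 29²
2x·dx/dt + 2y·dy/dt = 0
dy/dt = -x/y · dx/dt = -7/(6√22) · 7 = -49√22/132 m/s
The top is descending at 49√22/132 ≈ 1.741 m/s.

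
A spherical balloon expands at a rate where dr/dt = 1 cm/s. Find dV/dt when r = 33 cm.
4356π cm³/s

V = (4/3)πr³
dV/dt = dV/dr · dr/dt = 4πr² · 1
At r = 33: dV/dt = 4356π cm³/s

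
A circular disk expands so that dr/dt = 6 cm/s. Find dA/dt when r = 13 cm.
156π cm²/s

A = πr²
dA/dt = 2πr · dr/dt = 2π(13)(6) = 156π cm²/s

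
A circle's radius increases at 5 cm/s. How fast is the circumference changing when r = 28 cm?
10π cm/s

C = 2πr
dC/dt = 2π · dr/dt = 2π · 5 = 10π cm/s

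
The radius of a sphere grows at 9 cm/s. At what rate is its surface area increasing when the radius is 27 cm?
1944π cm²/s

S = 4πr²
dS/dt = dS/dr · dr/dt = 8πr · 9
At r = 27: dS/dt = 1944π cm²/s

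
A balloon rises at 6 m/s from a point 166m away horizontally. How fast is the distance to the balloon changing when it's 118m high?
177√10370/5185 ≈ 3.476 m/s

z² = 166² + y²
z = √(166² + 118²) = 2√10370
dz/dt = y/z · dy/dt = 118/(2√10370) · 6 = 177√10370/5185 ≈ 3.476 m/s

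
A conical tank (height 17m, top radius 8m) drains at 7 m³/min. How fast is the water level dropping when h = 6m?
2023/(2304π) ≈ 0.2795 m/min

r/h = 8/17, so r = (8/17)h
V = (1/3)πr²h = (1/3)π((8/17)h)²h = (64/867)πh³
dV/dh = (64/289)πh²
dh/dt = (dV/dt)/(dV/dh) = -7/((64/289)π·6²) = -2023/(2304π) m/min
The level is dropping at 2023/(2304π) ≈ 0.2795 m/min.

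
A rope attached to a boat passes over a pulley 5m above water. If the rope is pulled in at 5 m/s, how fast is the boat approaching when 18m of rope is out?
90√299/299 ≈ 5.205 m/s

rope² = x² + 5²
x = √(18² - 5²) = √299
dx/dt = (rope/x) · d(rope)/dt = (18/√299) · (-5) = -90√299/299 m/s
The boat approaches at 90√299/299 ≈ 5.205 m/s.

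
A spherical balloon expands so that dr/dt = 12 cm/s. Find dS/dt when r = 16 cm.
1536π cm²/s

S = 4πr²
dS/dt = dS/dr · dr/dt = 8πr · 12
At r = 16: dS/dt = 1536π cm²/s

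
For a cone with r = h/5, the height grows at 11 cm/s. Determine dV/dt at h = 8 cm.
704π/25 cm³/s

V = (1/3)π(h/5)²h = πh³/75
dV/dt = πh²/25 · 11
At h = 8: dV/dt = 704π/25 cm³/s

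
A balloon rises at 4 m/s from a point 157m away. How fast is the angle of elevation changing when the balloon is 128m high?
0.015305 rad/s

tan(θ) = y/157
sec²(θ) · dθ/dt = (1/157) · dy/dt
dθ/dt = cos²(θ)/157 · 4 = 157/(157² + 128²) · 4
dθ/dt = 0.015305 rad/s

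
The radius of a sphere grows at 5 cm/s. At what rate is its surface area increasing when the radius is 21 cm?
840π cm²/s

S = 4πr²
dS/dt = dS/dr · dr/dt = 8πr · 5
At r = 21: dS/dt = 840π cm²/s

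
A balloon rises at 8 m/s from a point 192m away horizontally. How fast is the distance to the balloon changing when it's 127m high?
1016√52993/52993 ≈ 4.414 m/s

z² = 192² + y²
z = √(192² + 127²) = √52993
dz/dt = y/z · dy/dt = 127/√52993 · 8 = 1016√52993/52993 ≈ 4.414 m/s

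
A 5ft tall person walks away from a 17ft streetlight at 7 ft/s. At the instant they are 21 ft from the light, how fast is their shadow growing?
35/12 ft/s

By similar triangles: 17/(x+s) = 5/s
Solving: s = 5x/12
ds/dt = 5/12 · dx/dt = 5/12 · 7 = 35/12 ft/s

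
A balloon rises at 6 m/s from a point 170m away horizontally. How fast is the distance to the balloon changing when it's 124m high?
372√11069/11069 ≈ 3.536 m/s

z² = 170² + y²
z = √(170² + 124²) = 2√11069
dz/dt = y/z · dy/dt = 124/(2√11069) · 6 = 372√11069/11069 ≈ 3.536 m/s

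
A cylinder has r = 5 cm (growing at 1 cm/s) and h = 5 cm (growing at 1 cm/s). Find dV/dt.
75π cm³/s

V = πr²h
dV/dt = 2πrh·dr/dt + πr²·dh/dt
= 2π(5)(5)(1) + π(5)²(1)
= 75π cm³/s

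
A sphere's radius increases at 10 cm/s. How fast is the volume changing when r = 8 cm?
2560π cm³/s

V = (4/3)πr³
dV/dt = dV/dr · dr/dt = 4πr² · 10
At r = 8: dV/dt = 2560π cm³/s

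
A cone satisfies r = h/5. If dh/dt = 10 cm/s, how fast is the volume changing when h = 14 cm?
392π/5 cm³/s

V = (1/3)π(h/5)²h = πh³/75
dV/dt = πh²/25 · 10
At h = 14: dV/dt = 392π/5 cm³/s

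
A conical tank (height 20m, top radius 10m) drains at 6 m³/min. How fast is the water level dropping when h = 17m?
24/(289π) ≈ 0.02643 m/min

r/h = 10/20, so r = (1/2)h
V = (1/3)πr²h = (1/3)π((1/2)h)²h = (1/12)πh³
dV/dh = (1/4)πh²
dh/dt = (dV/dt)/(dV/dh) = -6/((1/4)π·17²) = -24/(289π) m/min
The level is dropping at 24/(289π) ≈ 0.02643 m/min.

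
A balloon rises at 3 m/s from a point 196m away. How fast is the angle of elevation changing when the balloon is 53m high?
0.014263 rad/s

tan(θ) = y/196
sec²(θ) · dθ/dt = (1/196) · dy/dt
dθ/dt = cos²(θ)/196 · 3 = 196/(196² + 53²) · 3
dθ/dt = 0.014263 rad/s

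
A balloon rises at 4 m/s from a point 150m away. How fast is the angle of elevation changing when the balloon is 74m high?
0.021447 rad/s

tan(θ) = y/150
sec²(θ) · dθ/dt = (1/150) · dy/dt
dθ/dt = cos²(θ)/150 · 4 = 150/(150² + 74²) · 4
dθ/dt = 0.021447 rad/s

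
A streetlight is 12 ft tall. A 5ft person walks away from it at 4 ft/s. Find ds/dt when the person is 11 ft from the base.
20/7 ft/s

By similar triangles: 12/(x+s) = 5/s
Solving: s = 5x/7
ds/dt = 5/7 · dx/dt = 5/7 · 4 = 20/7 ft/s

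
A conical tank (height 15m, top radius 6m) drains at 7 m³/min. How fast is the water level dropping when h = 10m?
7/(16π) ≈ 0.1393 m/min

r/h = 6/15, so r = (2/5)h
V = (1/3)πr²h = (1/3)π((2/5)h)²h = (4/75)πh³
dV/dh = (4/25)πh²
dh/dt = (dV/dt)/(dV/dh) = -7/((4/25)π·10²) = -7/(16π) m/min
The level is dropping at 7/(16π) ≈ 0.1393 m/min.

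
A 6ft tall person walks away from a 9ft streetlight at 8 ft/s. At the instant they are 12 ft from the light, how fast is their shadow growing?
16 ft/s

By similar triangles: 9/(x+s) = 6/s
Solving: s = 6x/3
ds/dt = 6/3 · dx/dt = 2 · 8 = 16 ft/s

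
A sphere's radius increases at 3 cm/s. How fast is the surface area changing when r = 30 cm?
720π cm²/s

S = 4πr²
dS/dt = dS/dr · dr/dt = 8πr · 3
At r = 30: dS/dt = 720π cm²/s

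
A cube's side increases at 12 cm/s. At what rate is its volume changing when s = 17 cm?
10404 cm³/s

V = s³
dV/dt = 3s² · ds/dt = 3·17²·12 = 10404 cm³/s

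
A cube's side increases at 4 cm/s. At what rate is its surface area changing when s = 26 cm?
1248 cm²/s

A = 6s²
dA/dt = 12s · ds/dt = 12·26·4 = 1248 cm²/s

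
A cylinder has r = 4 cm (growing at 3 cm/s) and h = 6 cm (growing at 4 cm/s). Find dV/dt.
208π cm³/s

V = πr²h
dV/dt = 2πrh·dr/dt + πr²·dh/dt
= 2π(4)(6)(3) + π(4)²(4)
= 208π cm³/s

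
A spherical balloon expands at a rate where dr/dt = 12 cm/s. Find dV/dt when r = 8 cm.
3072π cm³/s

V = (4/3)πr³
dV/dt = dV/dr · dr/dt = 4πr² · 12
At r = 8: dV/dt = 3072π cm³/s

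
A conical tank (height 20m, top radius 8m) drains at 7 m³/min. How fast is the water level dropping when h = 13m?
175/(676π) ≈ 0.0824 m/min

r/h = 8/20, so r = (2/5)h
V = (1/3)πr²h = (1/3)π((2/5)h)²h = (4/75)πh³
dV/dh = (4/25)πh²
dh/dt = (dV/dt)/(dV/dh) = -7/((4/25)π·13²) = -175/(676π) m/min
The level is dropping at 175/(676π) ≈ 0.0824 m/min.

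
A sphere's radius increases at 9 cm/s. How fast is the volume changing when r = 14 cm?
7056π cm³/s

V = (4/3)πr³
dV/dt = dV/dr · dr/dt = 4πr² · 9
At r = 14: dV/dt = 7056π cm³/s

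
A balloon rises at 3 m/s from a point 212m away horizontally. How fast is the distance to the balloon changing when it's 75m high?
225√50569/50569 ≈ 1.001 m/s

z² = 212² + y²
z = √(212² + 75²) = √50569
dz/dt = y/z · dy/dt = 75/√50569 · 3 = 225√50569/50569 ≈ 1.001 m/s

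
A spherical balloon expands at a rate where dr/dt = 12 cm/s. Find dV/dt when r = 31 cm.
46128π cm³/s

V = (4/3)πr³
dV/dt = dV/dr · dr/dt = 4πr² · 12
At r = 31: dV/dt = 46128π cm³/s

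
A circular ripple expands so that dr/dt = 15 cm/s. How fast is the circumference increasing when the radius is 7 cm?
30π cm/s

C = 2πr
dC/dt = 2π · dr/dt = 2π · 15 = 30π cm/s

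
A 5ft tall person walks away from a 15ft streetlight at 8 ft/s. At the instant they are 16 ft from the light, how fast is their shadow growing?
4 ft/s

By similar triangles: 15/(x+s) = 5/s
Solving: s = 5x/10
ds/dt = 5/10 · dx/dt = 1/2 · 8 = 4 ft/s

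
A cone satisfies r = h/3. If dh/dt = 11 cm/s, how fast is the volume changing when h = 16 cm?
2816π/9 cm³/s

V = (1/3)π(h/3)²h = πh³/27
dV/dt = πh²/9 · 11
At h = 16: dV/dt = 2816π/9 cm³/s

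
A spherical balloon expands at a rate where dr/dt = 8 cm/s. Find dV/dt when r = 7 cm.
1568π cm³/s

V = (4/3)πr³
dV/dt = dV/dr · dr/dt = 4πr² · 8
At r = 7: dV/dt = 1568π cm³/s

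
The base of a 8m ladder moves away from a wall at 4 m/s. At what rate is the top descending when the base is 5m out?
20√39/39 ≈ 3.203 m/s

x² + y² = 8²
2x·dx/dt + 2y·dy/dt = 0
dy/dt = -x/y · dx/dt = -5/√39 · 4 = -20√39/39 m/s
The top is descending at 20√39/39 ≈ 3.203 m/s.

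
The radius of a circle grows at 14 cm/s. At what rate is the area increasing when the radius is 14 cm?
392π cm²/s

A = πr²
dA/dt = 2πr · dr/dt = 2π(14)(14) = 392π cm²/s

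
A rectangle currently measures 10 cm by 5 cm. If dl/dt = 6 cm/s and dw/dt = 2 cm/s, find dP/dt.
16 cm/s

P = 2(l + w)
dP/dt = 2(dl/dt + dw/dt) = 2(6 + 2) = 16 cm/s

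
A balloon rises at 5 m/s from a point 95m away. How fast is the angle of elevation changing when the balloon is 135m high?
0.017431 rad/s

tan(θ) = y/95
sec²(θ) · dθ/dt = (1/95) · dy/dt
dθ/dt = cos²(θ)/95 · 5 = 95/(95² + 135²) · 5
dθ/dt = 0.017431 rad/s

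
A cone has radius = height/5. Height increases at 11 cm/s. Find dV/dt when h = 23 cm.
5819π/25 cm³/s

V = (1/3)π(h/5)²h = πh³/75
dV/dt = πh²/25 · 11
At h = 23: dV/dt = 5819π/25 cm³/s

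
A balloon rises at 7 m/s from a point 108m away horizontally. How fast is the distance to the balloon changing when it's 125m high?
875√27289/27289 ≈ 5.297 m/s

z² = 108² + y²
z = √(108² + 125²) = √27289
dz/dt = y/z · dy/dt = 125/√27289 · 7 = 875√27289/27289 ≈ 5.297 m/s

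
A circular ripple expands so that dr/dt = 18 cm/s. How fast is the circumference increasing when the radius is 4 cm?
36π cm/s

C = 2πr
dC/dt = 2π · dr/dt = 2π · 18 = 36π cm/s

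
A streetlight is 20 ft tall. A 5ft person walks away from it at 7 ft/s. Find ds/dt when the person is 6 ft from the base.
7/3 ft/s

By similar triangles: 20/(x+s) = 5/s
Solving: s = 5x/15
ds/dt = 5/15 · dx/dt = 1/3 · 7 = 7/3 ft/s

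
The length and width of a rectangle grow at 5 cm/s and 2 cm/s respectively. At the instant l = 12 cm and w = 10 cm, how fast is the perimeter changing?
14 cm/s

P = 2(l + w)
dP/dt = 2(dl/dt + dw/dt) = 2(5 + 2) = 14 cm/s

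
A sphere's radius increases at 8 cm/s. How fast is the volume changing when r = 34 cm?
36992π cm³/s

V = (4/3)πr³
dV/dt = dV/dr · dr/dt = 4πr² · 8
At r = 34: dV/dt = 36992π cm³/s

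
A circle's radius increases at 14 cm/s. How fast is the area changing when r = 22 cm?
616π cm²/s

A = πr²
dA/dt = 2πr · dr/dt = 2π(22)(14) = 616π cm²/s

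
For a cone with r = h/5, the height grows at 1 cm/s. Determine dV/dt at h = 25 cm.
25π cm³/s

V = (1/3)π(h/5)²h = πh³/75
dV/dt = πh²/25 · 1
At h = 25: dV/dt = 25π cm³/s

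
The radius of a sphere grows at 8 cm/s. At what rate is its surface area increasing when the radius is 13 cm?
832π cm²/s

S = 4πr²
dS/dt = dS/dr · dr/dt = 8πr · 8
At r = 13: dS/dt = 832π cm²/s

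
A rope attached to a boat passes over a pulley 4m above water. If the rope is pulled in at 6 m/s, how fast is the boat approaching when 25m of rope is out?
50√609/203 ≈ 6.078 m/s

rope² = x² + 4²
x = √(25² - 4²) = √609
dx/dt = (rope/x) · d(rope)/dt = (25/√609) · (-6) = -50√609/203 m/s
The boat approaches at 50√609/203 ≈ 6.078 m/s.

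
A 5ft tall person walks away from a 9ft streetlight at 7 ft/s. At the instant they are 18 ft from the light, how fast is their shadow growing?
35/4 ft/s

By similar triangles: 9/(x+s) = 5/s
Solving: s = 5x/4
ds/dt = 5/4 · dx/dt = 5/4 · 7 = 35/4 ft/s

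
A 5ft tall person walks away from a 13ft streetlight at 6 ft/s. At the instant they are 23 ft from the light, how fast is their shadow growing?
15/4 ft/s

By similar triangles: 13/(x+s) = 5/s
Solving: s = 5x/8
ds/dt = 5/8 · dx/dt = 5/8 · 6 = 15/4 ft/s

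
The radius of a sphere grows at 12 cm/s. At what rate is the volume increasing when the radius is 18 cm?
15552π cm³/s

V = (4/3)πr³
dV/dt = dV/dr · dr/dt = 4πr² · 12
At r = 18: dV/dt = 15552π cm³/s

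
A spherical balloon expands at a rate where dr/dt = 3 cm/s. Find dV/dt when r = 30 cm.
10800π cm³/s

V = (4/3)πr³
dV/dt = dV/dr · dr/dt = 4πr² · 3
At r = 30: dV/dt = 10800π cm³/s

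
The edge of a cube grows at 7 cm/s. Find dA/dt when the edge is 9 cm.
756 cm²/s

A = 6s²
dA/dt = 12s · ds/dt = 12·9·7 = 756 cm²/s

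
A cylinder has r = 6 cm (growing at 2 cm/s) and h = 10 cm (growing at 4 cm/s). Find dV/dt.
384π cm³/s

V = πr²h
dV/dt = 2πrh·dr/dt + πr²·dh/dt
= 2π(6)(10)(2) + π(6)²(4)
= 384π cm³/s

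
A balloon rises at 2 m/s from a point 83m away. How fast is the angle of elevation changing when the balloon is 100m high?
0.009829 rad/s

tan(θ) = y/83
sec²(θ) · dθ/dt = (1/83) · dy/dt
dθ/dt = cos²(θ)/83 · 2 = 83/(83² + 100²) · 2
dθ/dt = 0.009829 rad/s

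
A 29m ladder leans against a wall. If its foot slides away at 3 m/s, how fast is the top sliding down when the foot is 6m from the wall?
18√805/805 ≈ 0.6344 m/s

x² + y² = 29²
2x·dx/dt + 2y·dy/dt = 0
dy/dt = -x/y · dx/dt = -6/√805 · 3 = -18√805/805 m/s
The top is descending at 18√805/805 ≈ 0.6344 m/s.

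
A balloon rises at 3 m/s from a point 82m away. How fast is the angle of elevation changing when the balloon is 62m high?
0.023278 rad/s

tan(θ) = y/82
sec²(θ) · dθ/dt = (1/82) · dy/dt
dθ/dt = cos²(θ)/82 · 3 = 82/(82² + 62²) · 3
dθ/dt = 0.023278 rad/s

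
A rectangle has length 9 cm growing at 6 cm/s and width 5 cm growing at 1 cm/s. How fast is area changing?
39 cm²/s

A = lw
dA/dt = w·dl/dt + l·dw/dt = 5·6 + 9·1 = 39 cm²/s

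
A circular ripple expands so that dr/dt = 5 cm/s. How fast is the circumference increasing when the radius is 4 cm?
10π cm/s

C = 2πr
dC/dt = 2π · dr/dt = 2π · 5 = 10π cm/s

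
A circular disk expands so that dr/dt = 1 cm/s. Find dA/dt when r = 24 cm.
48π cm²/s

A = πr²
dA/dt = 2πr · dr/dt = 2π(24)(1) = 48π cm²/s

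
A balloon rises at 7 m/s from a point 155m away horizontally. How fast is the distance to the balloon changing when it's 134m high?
938√41981/41981 ≈ 4.578 m/s

z² = 155² + y²
z = √(155² + 134²) = √41981
dz/dt = y/z · dy/dt = 134/√41981 · 7 = 938√41981/41981 ≈ 4.578 m/s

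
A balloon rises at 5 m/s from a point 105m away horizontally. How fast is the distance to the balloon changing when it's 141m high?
235√3434/3434 ≈ 4.01 m/s

z² = 105² + y²
z = √(105² + 141²) = 3√3434
dz/dt = y/z · dy/dt = 141/(3√3434) · 5 = 235√3434/3434 ≈ 4.01 m/s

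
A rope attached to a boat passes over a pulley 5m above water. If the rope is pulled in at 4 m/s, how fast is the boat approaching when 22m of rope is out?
88√51/153 ≈ 4.107 m/s

rope² = x² + 5²
x = √(22² - 5²) = 3√51
dx/dt = (rope/x) · d(rope)/dt = (22/(3√51)) · (-4) = -88√51/153 m/s
The boat approaches at 88√51/153 ≈ 4.107 m/s.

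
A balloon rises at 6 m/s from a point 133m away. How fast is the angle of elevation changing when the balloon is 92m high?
0.030513 rad/s

tan(θ) = y/133
sec²(θ) · dθ/dt = (1/133) · dy/dt
dθ/dt = cos²(θ)/133 · 6 = 133/(133² + 92²) · 6
dθ/dt = 0.030513 rad/s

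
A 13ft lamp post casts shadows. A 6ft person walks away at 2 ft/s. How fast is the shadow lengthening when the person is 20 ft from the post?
12/7 ft/s

By similar triangles: 13/(x+s) = 6/s
Solving: s = 6x/7
ds/dt = 6/7 · dx/dt = 6/7 · 2 = 12/7 ft/s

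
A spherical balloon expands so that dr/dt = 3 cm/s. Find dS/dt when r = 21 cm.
504π cm²/s

S = 4πr²
dS/dt = dS/dr · dr/dt = 8πr · 3
At r = 21: dS/dt = 504π cm²/s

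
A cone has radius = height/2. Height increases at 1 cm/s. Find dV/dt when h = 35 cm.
1225π/4 cm³/s

V = (1/3)π(h/2)²h = πh³/12
dV/dt = πh²/4 · 1
At h = 35: dV/dt = 1225π/4 cm³/s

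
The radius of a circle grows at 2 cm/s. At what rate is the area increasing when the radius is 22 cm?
88π cm²/s

A = πr²
dA/dt = 2πr · dr/dt = 2π(22)(2) = 88π cm²/s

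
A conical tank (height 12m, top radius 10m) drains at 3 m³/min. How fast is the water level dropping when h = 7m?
108/(1225π) ≈ 0.02806 m/min

r/h = 10/12, so r = (5/6)h
V = (1/3)πr²h = (1/3)π((5/6)h)²h = (25/108)πh³
dV/dh = (25/36)πh²
dh/dt = (dV/dt)/(dV/dh) = -3/((25/36)π·7²) = -108/(1225π) m/min
The level is dropping at 108/(1225π) ≈ 0.02806 m/min.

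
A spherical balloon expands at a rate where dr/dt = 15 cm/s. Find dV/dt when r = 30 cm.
54000π cm³/s

V = (4/3)πr³
dV/dt = dV/dr · dr/dt = 4πr² · 15
At r = 30: dV/dt = 54000π cm³/s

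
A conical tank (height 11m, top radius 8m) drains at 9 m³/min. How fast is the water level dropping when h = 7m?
1089/(3136π) ≈ 0.1105 m/min

r/h = 8/11, so r = (8/11)h
V = (1/3)πr²h = (1/3)π((8/11)h)²h = (64/363)πh³
dV/dh = (64/121)πh²
dh/dt = (dV/dt)/(dV/dh) = -9/((64/121)π·7²) = -1089/(3136π) m/min
The level is dropping at 1089/(3136π) ≈ 0.1105 m/min.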